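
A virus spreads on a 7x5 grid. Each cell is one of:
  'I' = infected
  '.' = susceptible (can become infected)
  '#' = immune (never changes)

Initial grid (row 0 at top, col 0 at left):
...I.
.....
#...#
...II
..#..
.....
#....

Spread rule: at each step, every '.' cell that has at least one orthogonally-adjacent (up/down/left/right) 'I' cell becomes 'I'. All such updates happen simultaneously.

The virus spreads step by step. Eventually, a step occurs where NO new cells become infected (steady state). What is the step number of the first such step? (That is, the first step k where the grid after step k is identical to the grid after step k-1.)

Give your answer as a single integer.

Step 0 (initial): 3 infected
Step 1: +7 new -> 10 infected
Step 2: +7 new -> 17 infected
Step 3: +8 new -> 25 infected
Step 4: +4 new -> 29 infected
Step 5: +2 new -> 31 infected
Step 6: +0 new -> 31 infected

Answer: 6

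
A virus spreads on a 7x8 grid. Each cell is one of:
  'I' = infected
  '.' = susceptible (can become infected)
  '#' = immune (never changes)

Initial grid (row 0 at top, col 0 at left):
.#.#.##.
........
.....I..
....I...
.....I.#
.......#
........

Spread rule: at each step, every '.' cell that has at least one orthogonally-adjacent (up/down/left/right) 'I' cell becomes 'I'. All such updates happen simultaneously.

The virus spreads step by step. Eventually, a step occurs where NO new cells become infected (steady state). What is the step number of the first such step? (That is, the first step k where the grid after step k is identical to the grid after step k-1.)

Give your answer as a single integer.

Answer: 8

Derivation:
Step 0 (initial): 3 infected
Step 1: +8 new -> 11 infected
Step 2: +10 new -> 21 infected
Step 3: +10 new -> 31 infected
Step 4: +8 new -> 39 infected
Step 5: +6 new -> 45 infected
Step 6: +3 new -> 48 infected
Step 7: +2 new -> 50 infected
Step 8: +0 new -> 50 infected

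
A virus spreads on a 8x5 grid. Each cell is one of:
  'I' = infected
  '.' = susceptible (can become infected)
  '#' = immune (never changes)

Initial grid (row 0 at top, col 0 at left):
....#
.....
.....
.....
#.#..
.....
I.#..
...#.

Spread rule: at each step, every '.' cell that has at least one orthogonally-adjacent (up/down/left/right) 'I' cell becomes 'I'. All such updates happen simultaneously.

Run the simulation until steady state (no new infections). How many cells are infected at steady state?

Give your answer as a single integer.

Answer: 35

Derivation:
Step 0 (initial): 1 infected
Step 1: +3 new -> 4 infected
Step 2: +2 new -> 6 infected
Step 3: +3 new -> 9 infected
Step 4: +2 new -> 11 infected
Step 5: +6 new -> 17 infected
Step 6: +6 new -> 23 infected
Step 7: +6 new -> 29 infected
Step 8: +4 new -> 33 infected
Step 9: +2 new -> 35 infected
Step 10: +0 new -> 35 infected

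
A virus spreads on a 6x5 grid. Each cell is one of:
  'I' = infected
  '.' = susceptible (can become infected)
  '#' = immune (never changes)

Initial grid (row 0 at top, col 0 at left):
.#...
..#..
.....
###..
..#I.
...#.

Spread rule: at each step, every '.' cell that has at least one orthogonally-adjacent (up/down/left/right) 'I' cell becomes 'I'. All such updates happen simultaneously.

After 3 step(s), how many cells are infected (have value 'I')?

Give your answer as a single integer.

Answer: 9

Derivation:
Step 0 (initial): 1 infected
Step 1: +2 new -> 3 infected
Step 2: +3 new -> 6 infected
Step 3: +3 new -> 9 infected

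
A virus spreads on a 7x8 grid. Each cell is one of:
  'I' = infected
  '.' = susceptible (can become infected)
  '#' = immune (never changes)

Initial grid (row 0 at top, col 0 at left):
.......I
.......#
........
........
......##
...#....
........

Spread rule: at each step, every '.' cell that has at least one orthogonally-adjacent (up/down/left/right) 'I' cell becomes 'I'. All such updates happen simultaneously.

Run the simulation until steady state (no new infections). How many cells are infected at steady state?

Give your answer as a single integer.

Answer: 52

Derivation:
Step 0 (initial): 1 infected
Step 1: +1 new -> 2 infected
Step 2: +2 new -> 4 infected
Step 3: +3 new -> 7 infected
Step 4: +5 new -> 12 infected
Step 5: +5 new -> 17 infected
Step 6: +5 new -> 22 infected
Step 7: +6 new -> 28 infected
Step 8: +7 new -> 35 infected
Step 9: +6 new -> 41 infected
Step 10: +5 new -> 46 infected
Step 11: +3 new -> 49 infected
Step 12: +2 new -> 51 infected
Step 13: +1 new -> 52 infected
Step 14: +0 new -> 52 infected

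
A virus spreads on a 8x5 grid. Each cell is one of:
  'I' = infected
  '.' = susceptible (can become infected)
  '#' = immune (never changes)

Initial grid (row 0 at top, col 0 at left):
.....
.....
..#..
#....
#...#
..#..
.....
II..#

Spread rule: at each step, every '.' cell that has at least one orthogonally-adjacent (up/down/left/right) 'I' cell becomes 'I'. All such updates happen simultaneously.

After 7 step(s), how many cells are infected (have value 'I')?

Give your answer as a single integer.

Answer: 27

Derivation:
Step 0 (initial): 2 infected
Step 1: +3 new -> 5 infected
Step 2: +4 new -> 9 infected
Step 3: +2 new -> 11 infected
Step 4: +4 new -> 15 infected
Step 5: +4 new -> 19 infected
Step 6: +3 new -> 22 infected
Step 7: +5 new -> 27 infected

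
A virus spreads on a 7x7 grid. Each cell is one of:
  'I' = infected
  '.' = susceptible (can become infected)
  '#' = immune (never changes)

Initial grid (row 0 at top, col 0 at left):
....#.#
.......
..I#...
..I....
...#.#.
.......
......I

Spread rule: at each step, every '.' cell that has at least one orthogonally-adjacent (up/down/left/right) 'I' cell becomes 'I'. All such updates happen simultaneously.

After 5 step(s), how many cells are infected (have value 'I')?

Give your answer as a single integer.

Answer: 44

Derivation:
Step 0 (initial): 3 infected
Step 1: +7 new -> 10 infected
Step 2: +11 new -> 21 infected
Step 3: +14 new -> 35 infected
Step 4: +6 new -> 41 infected
Step 5: +3 new -> 44 infected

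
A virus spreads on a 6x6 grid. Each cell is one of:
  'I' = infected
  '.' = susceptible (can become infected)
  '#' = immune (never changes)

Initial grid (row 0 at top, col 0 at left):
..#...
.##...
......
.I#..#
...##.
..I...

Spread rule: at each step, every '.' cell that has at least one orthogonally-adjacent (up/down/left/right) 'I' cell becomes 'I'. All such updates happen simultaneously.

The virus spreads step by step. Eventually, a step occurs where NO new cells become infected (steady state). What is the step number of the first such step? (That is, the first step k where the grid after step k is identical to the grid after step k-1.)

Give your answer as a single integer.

Step 0 (initial): 2 infected
Step 1: +6 new -> 8 infected
Step 2: +5 new -> 13 infected
Step 3: +3 new -> 16 infected
Step 4: +5 new -> 21 infected
Step 5: +5 new -> 26 infected
Step 6: +2 new -> 28 infected
Step 7: +1 new -> 29 infected
Step 8: +0 new -> 29 infected

Answer: 8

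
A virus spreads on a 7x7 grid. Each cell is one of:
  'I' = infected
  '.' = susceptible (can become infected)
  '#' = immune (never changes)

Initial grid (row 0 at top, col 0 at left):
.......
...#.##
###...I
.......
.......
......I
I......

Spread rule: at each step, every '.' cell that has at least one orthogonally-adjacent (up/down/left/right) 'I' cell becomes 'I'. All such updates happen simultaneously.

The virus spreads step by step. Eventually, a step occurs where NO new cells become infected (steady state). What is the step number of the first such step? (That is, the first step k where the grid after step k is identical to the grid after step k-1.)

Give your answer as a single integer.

Step 0 (initial): 3 infected
Step 1: +7 new -> 10 infected
Step 2: +8 new -> 18 infected
Step 3: +10 new -> 28 infected
Step 4: +5 new -> 33 infected
Step 5: +3 new -> 36 infected
Step 6: +2 new -> 38 infected
Step 7: +2 new -> 40 infected
Step 8: +2 new -> 42 infected
Step 9: +1 new -> 43 infected
Step 10: +0 new -> 43 infected

Answer: 10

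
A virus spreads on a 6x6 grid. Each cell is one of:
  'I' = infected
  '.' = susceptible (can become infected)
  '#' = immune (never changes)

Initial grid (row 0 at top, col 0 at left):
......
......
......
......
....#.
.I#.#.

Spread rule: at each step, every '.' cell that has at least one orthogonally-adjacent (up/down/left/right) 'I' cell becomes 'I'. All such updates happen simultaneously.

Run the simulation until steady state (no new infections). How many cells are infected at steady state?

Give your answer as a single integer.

Answer: 33

Derivation:
Step 0 (initial): 1 infected
Step 1: +2 new -> 3 infected
Step 2: +3 new -> 6 infected
Step 3: +4 new -> 10 infected
Step 4: +5 new -> 15 infected
Step 5: +5 new -> 20 infected
Step 6: +5 new -> 25 infected
Step 7: +4 new -> 29 infected
Step 8: +3 new -> 32 infected
Step 9: +1 new -> 33 infected
Step 10: +0 new -> 33 infected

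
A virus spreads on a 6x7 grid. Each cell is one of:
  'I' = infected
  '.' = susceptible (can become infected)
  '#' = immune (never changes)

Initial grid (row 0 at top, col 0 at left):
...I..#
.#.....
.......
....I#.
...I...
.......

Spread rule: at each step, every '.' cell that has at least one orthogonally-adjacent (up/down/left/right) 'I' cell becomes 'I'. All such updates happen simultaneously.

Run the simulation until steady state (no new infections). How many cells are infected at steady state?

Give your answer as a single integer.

Answer: 39

Derivation:
Step 0 (initial): 3 infected
Step 1: +8 new -> 11 infected
Step 2: +11 new -> 22 infected
Step 3: +9 new -> 31 infected
Step 4: +7 new -> 38 infected
Step 5: +1 new -> 39 infected
Step 6: +0 new -> 39 infected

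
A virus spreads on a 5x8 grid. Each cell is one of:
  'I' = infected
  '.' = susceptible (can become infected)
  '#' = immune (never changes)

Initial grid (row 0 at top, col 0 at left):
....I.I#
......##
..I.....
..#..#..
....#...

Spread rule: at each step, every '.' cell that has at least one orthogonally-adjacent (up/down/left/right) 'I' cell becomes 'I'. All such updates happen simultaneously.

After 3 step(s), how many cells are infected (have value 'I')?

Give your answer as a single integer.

Answer: 24

Derivation:
Step 0 (initial): 3 infected
Step 1: +6 new -> 9 infected
Step 2: +8 new -> 17 infected
Step 3: +7 new -> 24 infected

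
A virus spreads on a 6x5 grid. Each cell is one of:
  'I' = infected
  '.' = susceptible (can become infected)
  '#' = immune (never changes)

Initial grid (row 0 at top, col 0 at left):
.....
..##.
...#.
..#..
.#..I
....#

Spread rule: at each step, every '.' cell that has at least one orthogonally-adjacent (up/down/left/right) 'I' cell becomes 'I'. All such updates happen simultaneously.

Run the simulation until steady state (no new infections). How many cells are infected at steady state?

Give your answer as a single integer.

Step 0 (initial): 1 infected
Step 1: +2 new -> 3 infected
Step 2: +4 new -> 7 infected
Step 3: +2 new -> 9 infected
Step 4: +2 new -> 11 infected
Step 5: +2 new -> 13 infected
Step 6: +2 new -> 15 infected
Step 7: +2 new -> 17 infected
Step 8: +4 new -> 21 infected
Step 9: +2 new -> 23 infected
Step 10: +1 new -> 24 infected
Step 11: +0 new -> 24 infected

Answer: 24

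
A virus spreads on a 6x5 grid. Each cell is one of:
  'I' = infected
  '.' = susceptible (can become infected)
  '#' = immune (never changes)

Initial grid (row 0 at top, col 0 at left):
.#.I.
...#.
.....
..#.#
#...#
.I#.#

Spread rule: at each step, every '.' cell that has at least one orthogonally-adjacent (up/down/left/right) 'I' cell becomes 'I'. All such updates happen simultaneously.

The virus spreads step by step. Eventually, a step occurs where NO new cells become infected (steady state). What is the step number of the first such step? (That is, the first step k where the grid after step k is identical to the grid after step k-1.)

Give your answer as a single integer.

Answer: 6

Derivation:
Step 0 (initial): 2 infected
Step 1: +4 new -> 6 infected
Step 2: +4 new -> 10 infected
Step 3: +6 new -> 16 infected
Step 4: +5 new -> 21 infected
Step 5: +1 new -> 22 infected
Step 6: +0 new -> 22 infected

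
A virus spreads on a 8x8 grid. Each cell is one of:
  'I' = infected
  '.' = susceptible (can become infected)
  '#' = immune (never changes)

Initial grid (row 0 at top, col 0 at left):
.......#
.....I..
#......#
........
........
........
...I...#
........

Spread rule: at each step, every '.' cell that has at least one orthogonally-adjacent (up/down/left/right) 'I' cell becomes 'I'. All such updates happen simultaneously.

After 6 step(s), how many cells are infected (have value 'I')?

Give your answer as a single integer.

Answer: 60

Derivation:
Step 0 (initial): 2 infected
Step 1: +8 new -> 10 infected
Step 2: +14 new -> 24 infected
Step 3: +15 new -> 39 infected
Step 4: +11 new -> 50 infected
Step 5: +8 new -> 58 infected
Step 6: +2 new -> 60 infected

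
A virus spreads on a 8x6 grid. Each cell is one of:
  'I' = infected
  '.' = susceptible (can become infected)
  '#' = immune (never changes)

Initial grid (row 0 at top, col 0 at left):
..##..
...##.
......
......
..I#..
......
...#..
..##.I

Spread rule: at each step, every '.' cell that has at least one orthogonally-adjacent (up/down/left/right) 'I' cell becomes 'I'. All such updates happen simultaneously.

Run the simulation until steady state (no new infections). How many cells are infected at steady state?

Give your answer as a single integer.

Step 0 (initial): 2 infected
Step 1: +5 new -> 7 infected
Step 2: +9 new -> 16 infected
Step 3: +9 new -> 25 infected
Step 4: +7 new -> 32 infected
Step 5: +4 new -> 36 infected
Step 6: +2 new -> 38 infected
Step 7: +1 new -> 39 infected
Step 8: +1 new -> 40 infected
Step 9: +0 new -> 40 infected

Answer: 40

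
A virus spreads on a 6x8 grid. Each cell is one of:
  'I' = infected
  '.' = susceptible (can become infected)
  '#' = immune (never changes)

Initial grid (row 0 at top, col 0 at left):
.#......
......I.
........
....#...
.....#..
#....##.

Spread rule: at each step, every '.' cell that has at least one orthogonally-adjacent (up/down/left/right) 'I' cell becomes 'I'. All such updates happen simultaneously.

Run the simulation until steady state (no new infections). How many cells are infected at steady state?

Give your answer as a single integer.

Answer: 42

Derivation:
Step 0 (initial): 1 infected
Step 1: +4 new -> 5 infected
Step 2: +6 new -> 11 infected
Step 3: +6 new -> 17 infected
Step 4: +4 new -> 21 infected
Step 5: +5 new -> 26 infected
Step 6: +4 new -> 30 infected
Step 7: +6 new -> 36 infected
Step 8: +4 new -> 40 infected
Step 9: +2 new -> 42 infected
Step 10: +0 new -> 42 infected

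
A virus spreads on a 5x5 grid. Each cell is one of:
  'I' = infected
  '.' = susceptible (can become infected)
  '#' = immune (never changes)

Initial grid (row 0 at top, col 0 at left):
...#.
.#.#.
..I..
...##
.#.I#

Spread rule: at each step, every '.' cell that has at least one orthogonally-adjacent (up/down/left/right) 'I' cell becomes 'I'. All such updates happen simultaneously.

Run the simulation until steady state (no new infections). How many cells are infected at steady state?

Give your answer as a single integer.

Answer: 18

Derivation:
Step 0 (initial): 2 infected
Step 1: +5 new -> 7 infected
Step 2: +4 new -> 11 infected
Step 3: +4 new -> 15 infected
Step 4: +3 new -> 18 infected
Step 5: +0 new -> 18 infected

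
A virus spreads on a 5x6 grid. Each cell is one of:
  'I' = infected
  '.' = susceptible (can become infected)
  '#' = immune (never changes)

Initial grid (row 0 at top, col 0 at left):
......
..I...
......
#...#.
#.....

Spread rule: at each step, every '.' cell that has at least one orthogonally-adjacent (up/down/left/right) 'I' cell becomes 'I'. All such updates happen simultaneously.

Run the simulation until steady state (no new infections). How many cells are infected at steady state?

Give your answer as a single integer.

Step 0 (initial): 1 infected
Step 1: +4 new -> 5 infected
Step 2: +7 new -> 12 infected
Step 3: +8 new -> 20 infected
Step 4: +4 new -> 24 infected
Step 5: +2 new -> 26 infected
Step 6: +1 new -> 27 infected
Step 7: +0 new -> 27 infected

Answer: 27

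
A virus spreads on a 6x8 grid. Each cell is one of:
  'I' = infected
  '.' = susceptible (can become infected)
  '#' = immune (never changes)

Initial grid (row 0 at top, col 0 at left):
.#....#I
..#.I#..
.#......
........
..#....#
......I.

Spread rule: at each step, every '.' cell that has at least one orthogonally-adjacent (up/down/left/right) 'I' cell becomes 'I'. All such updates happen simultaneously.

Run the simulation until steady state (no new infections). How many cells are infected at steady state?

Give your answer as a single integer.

Step 0 (initial): 3 infected
Step 1: +7 new -> 10 infected
Step 2: +10 new -> 20 infected
Step 3: +8 new -> 28 infected
Step 4: +3 new -> 31 infected
Step 5: +2 new -> 33 infected
Step 6: +3 new -> 36 infected
Step 7: +2 new -> 38 infected
Step 8: +1 new -> 39 infected
Step 9: +2 new -> 41 infected
Step 10: +0 new -> 41 infected

Answer: 41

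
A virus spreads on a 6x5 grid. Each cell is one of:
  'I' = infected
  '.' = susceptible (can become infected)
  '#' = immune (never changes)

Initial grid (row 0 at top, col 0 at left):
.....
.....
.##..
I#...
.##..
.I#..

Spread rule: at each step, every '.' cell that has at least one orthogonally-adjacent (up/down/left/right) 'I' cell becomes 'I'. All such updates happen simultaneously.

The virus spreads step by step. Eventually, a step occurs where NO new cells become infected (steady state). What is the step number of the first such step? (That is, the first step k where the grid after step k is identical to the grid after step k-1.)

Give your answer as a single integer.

Step 0 (initial): 2 infected
Step 1: +3 new -> 5 infected
Step 2: +1 new -> 6 infected
Step 3: +2 new -> 8 infected
Step 4: +2 new -> 10 infected
Step 5: +2 new -> 12 infected
Step 6: +3 new -> 15 infected
Step 7: +3 new -> 18 infected
Step 8: +3 new -> 21 infected
Step 9: +2 new -> 23 infected
Step 10: +1 new -> 24 infected
Step 11: +0 new -> 24 infected

Answer: 11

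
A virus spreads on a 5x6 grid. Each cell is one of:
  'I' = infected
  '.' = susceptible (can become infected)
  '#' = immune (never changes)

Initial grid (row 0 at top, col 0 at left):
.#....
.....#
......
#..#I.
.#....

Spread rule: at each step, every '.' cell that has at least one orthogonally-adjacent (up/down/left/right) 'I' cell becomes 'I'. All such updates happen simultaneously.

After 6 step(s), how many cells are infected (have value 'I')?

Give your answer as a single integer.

Step 0 (initial): 1 infected
Step 1: +3 new -> 4 infected
Step 2: +5 new -> 9 infected
Step 3: +4 new -> 13 infected
Step 4: +5 new -> 18 infected
Step 5: +4 new -> 22 infected
Step 6: +1 new -> 23 infected

Answer: 23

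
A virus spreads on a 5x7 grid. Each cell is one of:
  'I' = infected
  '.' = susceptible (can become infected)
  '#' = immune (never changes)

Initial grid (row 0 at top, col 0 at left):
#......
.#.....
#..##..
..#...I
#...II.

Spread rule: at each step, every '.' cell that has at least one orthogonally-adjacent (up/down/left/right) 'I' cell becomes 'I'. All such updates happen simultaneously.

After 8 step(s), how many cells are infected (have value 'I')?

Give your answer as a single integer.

Answer: 27

Derivation:
Step 0 (initial): 3 infected
Step 1: +5 new -> 8 infected
Step 2: +4 new -> 12 infected
Step 3: +3 new -> 15 infected
Step 4: +3 new -> 18 infected
Step 5: +4 new -> 22 infected
Step 6: +3 new -> 25 infected
Step 7: +1 new -> 26 infected
Step 8: +1 new -> 27 infected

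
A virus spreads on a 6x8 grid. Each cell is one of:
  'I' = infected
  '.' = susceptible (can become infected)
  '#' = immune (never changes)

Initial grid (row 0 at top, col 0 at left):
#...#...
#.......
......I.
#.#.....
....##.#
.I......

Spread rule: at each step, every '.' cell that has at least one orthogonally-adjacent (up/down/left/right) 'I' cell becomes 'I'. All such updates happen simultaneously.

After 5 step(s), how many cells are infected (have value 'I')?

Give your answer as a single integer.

Step 0 (initial): 2 infected
Step 1: +7 new -> 9 infected
Step 2: +11 new -> 20 infected
Step 3: +9 new -> 29 infected
Step 4: +7 new -> 36 infected
Step 5: +3 new -> 39 infected

Answer: 39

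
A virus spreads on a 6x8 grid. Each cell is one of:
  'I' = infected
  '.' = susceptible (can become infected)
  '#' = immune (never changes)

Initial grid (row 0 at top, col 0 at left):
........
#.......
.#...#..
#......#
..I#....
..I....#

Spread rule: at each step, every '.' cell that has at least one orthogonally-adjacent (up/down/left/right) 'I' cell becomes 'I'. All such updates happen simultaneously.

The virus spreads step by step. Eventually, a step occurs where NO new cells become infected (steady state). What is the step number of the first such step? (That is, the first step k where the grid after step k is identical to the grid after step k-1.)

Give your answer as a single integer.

Answer: 10

Derivation:
Step 0 (initial): 2 infected
Step 1: +4 new -> 6 infected
Step 2: +6 new -> 12 infected
Step 3: +5 new -> 17 infected
Step 4: +7 new -> 24 infected
Step 5: +5 new -> 29 infected
Step 6: +5 new -> 34 infected
Step 7: +3 new -> 37 infected
Step 8: +2 new -> 39 infected
Step 9: +1 new -> 40 infected
Step 10: +0 new -> 40 infected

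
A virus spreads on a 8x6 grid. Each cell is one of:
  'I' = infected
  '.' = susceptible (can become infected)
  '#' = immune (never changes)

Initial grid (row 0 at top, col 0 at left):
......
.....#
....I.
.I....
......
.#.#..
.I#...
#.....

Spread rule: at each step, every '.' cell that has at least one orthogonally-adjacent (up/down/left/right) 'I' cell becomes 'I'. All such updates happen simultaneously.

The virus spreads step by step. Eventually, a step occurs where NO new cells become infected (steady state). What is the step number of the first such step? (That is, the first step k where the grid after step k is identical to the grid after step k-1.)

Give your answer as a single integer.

Step 0 (initial): 3 infected
Step 1: +10 new -> 13 infected
Step 2: +12 new -> 25 infected
Step 3: +10 new -> 35 infected
Step 4: +6 new -> 41 infected
Step 5: +2 new -> 43 infected
Step 6: +0 new -> 43 infected

Answer: 6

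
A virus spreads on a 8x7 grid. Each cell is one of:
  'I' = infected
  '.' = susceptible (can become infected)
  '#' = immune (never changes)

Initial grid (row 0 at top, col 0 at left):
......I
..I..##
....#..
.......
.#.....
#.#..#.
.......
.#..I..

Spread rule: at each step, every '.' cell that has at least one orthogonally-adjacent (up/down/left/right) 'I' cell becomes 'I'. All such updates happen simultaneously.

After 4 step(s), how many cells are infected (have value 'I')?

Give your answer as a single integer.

Step 0 (initial): 3 infected
Step 1: +8 new -> 11 infected
Step 2: +13 new -> 24 infected
Step 3: +9 new -> 33 infected
Step 4: +6 new -> 39 infected

Answer: 39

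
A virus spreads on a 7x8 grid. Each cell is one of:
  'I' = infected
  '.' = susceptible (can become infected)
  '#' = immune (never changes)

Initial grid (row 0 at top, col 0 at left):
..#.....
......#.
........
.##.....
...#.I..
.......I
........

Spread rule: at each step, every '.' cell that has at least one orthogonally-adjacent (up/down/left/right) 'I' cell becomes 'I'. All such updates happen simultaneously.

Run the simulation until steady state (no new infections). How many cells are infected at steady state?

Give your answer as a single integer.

Step 0 (initial): 2 infected
Step 1: +7 new -> 9 infected
Step 2: +7 new -> 16 infected
Step 3: +7 new -> 23 infected
Step 4: +6 new -> 29 infected
Step 5: +8 new -> 37 infected
Step 6: +6 new -> 43 infected
Step 7: +4 new -> 47 infected
Step 8: +3 new -> 50 infected
Step 9: +1 new -> 51 infected
Step 10: +0 new -> 51 infected

Answer: 51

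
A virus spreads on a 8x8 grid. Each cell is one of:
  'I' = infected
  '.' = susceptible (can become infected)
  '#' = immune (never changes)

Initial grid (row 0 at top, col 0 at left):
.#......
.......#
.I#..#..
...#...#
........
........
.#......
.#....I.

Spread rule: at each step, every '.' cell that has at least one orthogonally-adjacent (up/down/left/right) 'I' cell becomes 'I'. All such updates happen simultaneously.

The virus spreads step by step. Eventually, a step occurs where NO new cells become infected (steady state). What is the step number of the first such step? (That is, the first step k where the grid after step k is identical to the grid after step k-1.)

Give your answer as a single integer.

Step 0 (initial): 2 infected
Step 1: +6 new -> 8 infected
Step 2: +9 new -> 17 infected
Step 3: +11 new -> 28 infected
Step 4: +12 new -> 40 infected
Step 5: +9 new -> 49 infected
Step 6: +5 new -> 54 infected
Step 7: +1 new -> 55 infected
Step 8: +1 new -> 56 infected
Step 9: +0 new -> 56 infected

Answer: 9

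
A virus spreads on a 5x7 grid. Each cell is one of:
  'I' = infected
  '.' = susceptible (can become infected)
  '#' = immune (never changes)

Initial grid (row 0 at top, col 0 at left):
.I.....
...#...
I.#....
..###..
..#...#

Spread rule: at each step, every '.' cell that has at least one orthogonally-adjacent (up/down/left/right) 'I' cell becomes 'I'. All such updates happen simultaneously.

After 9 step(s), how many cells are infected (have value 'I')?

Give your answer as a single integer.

Step 0 (initial): 2 infected
Step 1: +6 new -> 8 infected
Step 2: +4 new -> 12 infected
Step 3: +2 new -> 14 infected
Step 4: +2 new -> 16 infected
Step 5: +3 new -> 19 infected
Step 6: +3 new -> 22 infected
Step 7: +2 new -> 24 infected
Step 8: +2 new -> 26 infected
Step 9: +1 new -> 27 infected

Answer: 27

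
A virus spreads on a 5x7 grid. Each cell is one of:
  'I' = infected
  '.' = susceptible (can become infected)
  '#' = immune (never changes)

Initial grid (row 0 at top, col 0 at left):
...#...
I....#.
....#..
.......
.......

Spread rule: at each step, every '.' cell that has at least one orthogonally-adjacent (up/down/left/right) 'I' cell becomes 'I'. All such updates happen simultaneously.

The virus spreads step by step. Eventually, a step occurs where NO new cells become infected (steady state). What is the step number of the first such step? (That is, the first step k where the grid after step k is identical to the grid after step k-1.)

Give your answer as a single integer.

Step 0 (initial): 1 infected
Step 1: +3 new -> 4 infected
Step 2: +4 new -> 8 infected
Step 3: +5 new -> 13 infected
Step 4: +4 new -> 17 infected
Step 5: +3 new -> 20 infected
Step 6: +3 new -> 23 infected
Step 7: +3 new -> 26 infected
Step 8: +4 new -> 30 infected
Step 9: +2 new -> 32 infected
Step 10: +0 new -> 32 infected

Answer: 10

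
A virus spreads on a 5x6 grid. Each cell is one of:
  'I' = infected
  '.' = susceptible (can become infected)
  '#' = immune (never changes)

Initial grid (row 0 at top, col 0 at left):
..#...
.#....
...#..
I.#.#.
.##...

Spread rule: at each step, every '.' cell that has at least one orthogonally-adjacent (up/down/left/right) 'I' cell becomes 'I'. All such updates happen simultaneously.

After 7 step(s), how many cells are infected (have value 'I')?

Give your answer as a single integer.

Answer: 16

Derivation:
Step 0 (initial): 1 infected
Step 1: +3 new -> 4 infected
Step 2: +2 new -> 6 infected
Step 3: +2 new -> 8 infected
Step 4: +2 new -> 10 infected
Step 5: +1 new -> 11 infected
Step 6: +2 new -> 13 infected
Step 7: +3 new -> 16 infected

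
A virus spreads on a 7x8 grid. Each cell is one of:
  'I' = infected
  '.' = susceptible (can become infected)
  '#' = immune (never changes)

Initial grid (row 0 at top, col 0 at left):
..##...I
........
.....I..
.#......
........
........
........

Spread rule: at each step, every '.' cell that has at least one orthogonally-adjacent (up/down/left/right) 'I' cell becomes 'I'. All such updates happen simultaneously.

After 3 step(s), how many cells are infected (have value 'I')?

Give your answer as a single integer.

Step 0 (initial): 2 infected
Step 1: +6 new -> 8 infected
Step 2: +8 new -> 16 infected
Step 3: +8 new -> 24 infected

Answer: 24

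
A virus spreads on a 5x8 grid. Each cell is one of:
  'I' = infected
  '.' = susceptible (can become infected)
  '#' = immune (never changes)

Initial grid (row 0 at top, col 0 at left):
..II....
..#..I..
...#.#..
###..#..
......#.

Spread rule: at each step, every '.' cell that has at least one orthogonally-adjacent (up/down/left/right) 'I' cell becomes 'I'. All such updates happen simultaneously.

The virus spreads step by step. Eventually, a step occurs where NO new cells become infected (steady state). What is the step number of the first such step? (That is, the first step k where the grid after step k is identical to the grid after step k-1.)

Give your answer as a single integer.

Answer: 9

Derivation:
Step 0 (initial): 3 infected
Step 1: +6 new -> 9 infected
Step 2: +6 new -> 15 infected
Step 3: +6 new -> 21 infected
Step 4: +5 new -> 26 infected
Step 5: +3 new -> 29 infected
Step 6: +1 new -> 30 infected
Step 7: +1 new -> 31 infected
Step 8: +1 new -> 32 infected
Step 9: +0 new -> 32 infected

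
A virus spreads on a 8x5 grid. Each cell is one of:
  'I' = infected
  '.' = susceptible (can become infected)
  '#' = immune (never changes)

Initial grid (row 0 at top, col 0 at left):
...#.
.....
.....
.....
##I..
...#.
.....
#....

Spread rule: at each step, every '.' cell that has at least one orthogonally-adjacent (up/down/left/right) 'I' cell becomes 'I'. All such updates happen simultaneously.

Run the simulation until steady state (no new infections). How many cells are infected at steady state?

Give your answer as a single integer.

Step 0 (initial): 1 infected
Step 1: +3 new -> 4 infected
Step 2: +6 new -> 10 infected
Step 3: +10 new -> 20 infected
Step 4: +9 new -> 29 infected
Step 5: +4 new -> 33 infected
Step 6: +2 new -> 35 infected
Step 7: +0 new -> 35 infected

Answer: 35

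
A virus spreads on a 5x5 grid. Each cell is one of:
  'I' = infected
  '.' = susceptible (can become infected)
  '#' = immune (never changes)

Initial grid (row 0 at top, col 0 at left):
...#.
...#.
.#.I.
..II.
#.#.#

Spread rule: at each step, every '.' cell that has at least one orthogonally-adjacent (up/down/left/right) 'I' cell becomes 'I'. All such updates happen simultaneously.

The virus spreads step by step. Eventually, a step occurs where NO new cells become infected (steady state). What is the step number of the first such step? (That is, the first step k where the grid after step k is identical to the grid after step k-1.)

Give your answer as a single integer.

Step 0 (initial): 3 infected
Step 1: +5 new -> 8 infected
Step 2: +4 new -> 12 infected
Step 3: +4 new -> 16 infected
Step 4: +2 new -> 18 infected
Step 5: +1 new -> 19 infected
Step 6: +0 new -> 19 infected

Answer: 6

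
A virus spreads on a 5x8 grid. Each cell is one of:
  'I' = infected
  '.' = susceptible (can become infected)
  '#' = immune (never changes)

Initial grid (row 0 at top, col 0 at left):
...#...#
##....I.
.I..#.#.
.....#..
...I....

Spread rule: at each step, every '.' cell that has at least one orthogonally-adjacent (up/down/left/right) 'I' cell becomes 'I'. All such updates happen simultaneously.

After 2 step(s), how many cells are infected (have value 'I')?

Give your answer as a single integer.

Step 0 (initial): 3 infected
Step 1: +9 new -> 12 infected
Step 2: +11 new -> 23 infected

Answer: 23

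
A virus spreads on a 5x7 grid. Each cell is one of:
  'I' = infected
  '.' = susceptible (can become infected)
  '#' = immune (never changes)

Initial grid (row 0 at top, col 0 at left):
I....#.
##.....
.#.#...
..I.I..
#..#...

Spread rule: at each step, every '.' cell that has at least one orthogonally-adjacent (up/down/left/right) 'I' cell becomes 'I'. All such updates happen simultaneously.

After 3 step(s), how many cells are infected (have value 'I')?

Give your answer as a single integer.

Step 0 (initial): 3 infected
Step 1: +8 new -> 11 infected
Step 2: +8 new -> 19 infected
Step 3: +7 new -> 26 infected

Answer: 26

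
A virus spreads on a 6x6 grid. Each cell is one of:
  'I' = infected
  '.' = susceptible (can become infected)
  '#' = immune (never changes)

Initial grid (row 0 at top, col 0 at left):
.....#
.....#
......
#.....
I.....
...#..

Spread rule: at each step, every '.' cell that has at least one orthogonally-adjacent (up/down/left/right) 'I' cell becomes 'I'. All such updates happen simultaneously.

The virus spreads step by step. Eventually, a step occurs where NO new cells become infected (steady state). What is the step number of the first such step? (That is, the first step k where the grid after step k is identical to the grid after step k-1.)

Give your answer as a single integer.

Step 0 (initial): 1 infected
Step 1: +2 new -> 3 infected
Step 2: +3 new -> 6 infected
Step 3: +4 new -> 10 infected
Step 4: +5 new -> 15 infected
Step 5: +7 new -> 22 infected
Step 6: +6 new -> 28 infected
Step 7: +3 new -> 31 infected
Step 8: +1 new -> 32 infected
Step 9: +0 new -> 32 infected

Answer: 9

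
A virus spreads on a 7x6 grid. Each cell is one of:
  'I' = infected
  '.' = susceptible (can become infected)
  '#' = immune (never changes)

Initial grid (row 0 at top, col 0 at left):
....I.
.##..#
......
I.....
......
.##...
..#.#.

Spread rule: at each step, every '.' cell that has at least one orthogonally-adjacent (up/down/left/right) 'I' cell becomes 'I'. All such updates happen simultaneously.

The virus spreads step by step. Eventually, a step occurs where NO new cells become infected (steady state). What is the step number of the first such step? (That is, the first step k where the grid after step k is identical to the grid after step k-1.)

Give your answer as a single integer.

Answer: 8

Derivation:
Step 0 (initial): 2 infected
Step 1: +6 new -> 8 infected
Step 2: +8 new -> 16 infected
Step 3: +9 new -> 25 infected
Step 4: +4 new -> 29 infected
Step 5: +3 new -> 32 infected
Step 6: +2 new -> 34 infected
Step 7: +1 new -> 35 infected
Step 8: +0 new -> 35 infected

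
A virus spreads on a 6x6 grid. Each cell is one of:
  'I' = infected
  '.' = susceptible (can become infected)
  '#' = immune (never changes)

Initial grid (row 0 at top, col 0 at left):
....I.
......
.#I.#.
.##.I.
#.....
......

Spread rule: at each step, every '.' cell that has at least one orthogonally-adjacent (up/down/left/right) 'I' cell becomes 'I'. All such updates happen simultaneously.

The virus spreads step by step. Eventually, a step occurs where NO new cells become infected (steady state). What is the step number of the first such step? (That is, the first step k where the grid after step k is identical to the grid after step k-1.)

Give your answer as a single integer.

Answer: 7

Derivation:
Step 0 (initial): 3 infected
Step 1: +8 new -> 11 infected
Step 2: +8 new -> 19 infected
Step 3: +5 new -> 24 infected
Step 4: +4 new -> 28 infected
Step 5: +2 new -> 30 infected
Step 6: +1 new -> 31 infected
Step 7: +0 new -> 31 infected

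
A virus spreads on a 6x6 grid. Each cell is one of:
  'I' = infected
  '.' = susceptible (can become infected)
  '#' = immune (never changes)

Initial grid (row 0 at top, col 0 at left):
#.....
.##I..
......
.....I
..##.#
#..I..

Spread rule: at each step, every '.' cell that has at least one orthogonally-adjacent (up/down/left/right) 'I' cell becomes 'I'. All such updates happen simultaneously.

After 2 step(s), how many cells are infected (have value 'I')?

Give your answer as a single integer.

Answer: 19

Derivation:
Step 0 (initial): 3 infected
Step 1: +7 new -> 10 infected
Step 2: +9 new -> 19 infected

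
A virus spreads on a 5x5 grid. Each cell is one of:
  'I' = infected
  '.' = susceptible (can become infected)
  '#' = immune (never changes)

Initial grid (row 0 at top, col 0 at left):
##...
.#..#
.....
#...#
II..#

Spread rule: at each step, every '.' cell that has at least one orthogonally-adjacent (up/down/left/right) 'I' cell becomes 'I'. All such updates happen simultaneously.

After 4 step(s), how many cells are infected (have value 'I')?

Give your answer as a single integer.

Answer: 13

Derivation:
Step 0 (initial): 2 infected
Step 1: +2 new -> 4 infected
Step 2: +3 new -> 7 infected
Step 3: +3 new -> 10 infected
Step 4: +3 new -> 13 infected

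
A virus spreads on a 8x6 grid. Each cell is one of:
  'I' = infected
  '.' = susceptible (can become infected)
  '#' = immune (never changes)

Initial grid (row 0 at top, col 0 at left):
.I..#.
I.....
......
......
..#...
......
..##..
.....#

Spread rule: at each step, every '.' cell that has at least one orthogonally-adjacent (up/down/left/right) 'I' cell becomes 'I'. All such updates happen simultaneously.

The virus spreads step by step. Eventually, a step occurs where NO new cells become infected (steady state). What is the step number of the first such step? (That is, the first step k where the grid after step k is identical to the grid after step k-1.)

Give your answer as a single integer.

Answer: 11

Derivation:
Step 0 (initial): 2 infected
Step 1: +4 new -> 6 infected
Step 2: +4 new -> 10 infected
Step 3: +4 new -> 14 infected
Step 4: +5 new -> 19 infected
Step 5: +5 new -> 24 infected
Step 6: +7 new -> 31 infected
Step 7: +4 new -> 35 infected
Step 8: +3 new -> 38 infected
Step 9: +3 new -> 41 infected
Step 10: +2 new -> 43 infected
Step 11: +0 new -> 43 infected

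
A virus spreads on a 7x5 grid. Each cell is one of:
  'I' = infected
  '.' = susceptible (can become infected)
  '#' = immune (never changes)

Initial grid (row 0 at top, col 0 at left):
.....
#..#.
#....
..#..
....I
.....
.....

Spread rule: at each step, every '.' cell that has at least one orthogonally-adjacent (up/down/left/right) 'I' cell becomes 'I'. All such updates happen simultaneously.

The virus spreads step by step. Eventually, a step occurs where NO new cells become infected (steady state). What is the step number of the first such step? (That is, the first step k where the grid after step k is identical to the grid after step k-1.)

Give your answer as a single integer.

Answer: 9

Derivation:
Step 0 (initial): 1 infected
Step 1: +3 new -> 4 infected
Step 2: +5 new -> 9 infected
Step 3: +5 new -> 14 infected
Step 4: +6 new -> 20 infected
Step 5: +6 new -> 26 infected
Step 6: +3 new -> 29 infected
Step 7: +1 new -> 30 infected
Step 8: +1 new -> 31 infected
Step 9: +0 new -> 31 infected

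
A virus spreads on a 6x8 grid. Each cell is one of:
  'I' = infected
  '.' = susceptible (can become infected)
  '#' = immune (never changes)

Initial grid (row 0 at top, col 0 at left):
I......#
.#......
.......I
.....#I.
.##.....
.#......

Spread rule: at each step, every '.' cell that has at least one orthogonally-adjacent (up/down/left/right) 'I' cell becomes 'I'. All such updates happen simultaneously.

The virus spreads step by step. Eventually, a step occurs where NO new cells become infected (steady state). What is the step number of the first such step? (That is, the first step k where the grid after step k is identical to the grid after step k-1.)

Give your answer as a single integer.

Step 0 (initial): 3 infected
Step 1: +6 new -> 9 infected
Step 2: +7 new -> 16 infected
Step 3: +10 new -> 26 infected
Step 4: +11 new -> 37 infected
Step 5: +4 new -> 41 infected
Step 6: +1 new -> 42 infected
Step 7: +0 new -> 42 infected

Answer: 7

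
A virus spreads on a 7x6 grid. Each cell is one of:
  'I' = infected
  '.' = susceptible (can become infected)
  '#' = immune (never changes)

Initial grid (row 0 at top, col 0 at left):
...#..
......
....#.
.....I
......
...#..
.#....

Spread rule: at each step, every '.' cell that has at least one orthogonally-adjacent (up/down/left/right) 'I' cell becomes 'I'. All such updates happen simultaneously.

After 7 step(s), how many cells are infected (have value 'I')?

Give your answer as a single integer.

Answer: 36

Derivation:
Step 0 (initial): 1 infected
Step 1: +3 new -> 4 infected
Step 2: +4 new -> 8 infected
Step 3: +7 new -> 15 infected
Step 4: +6 new -> 21 infected
Step 5: +6 new -> 27 infected
Step 6: +6 new -> 33 infected
Step 7: +3 new -> 36 infected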